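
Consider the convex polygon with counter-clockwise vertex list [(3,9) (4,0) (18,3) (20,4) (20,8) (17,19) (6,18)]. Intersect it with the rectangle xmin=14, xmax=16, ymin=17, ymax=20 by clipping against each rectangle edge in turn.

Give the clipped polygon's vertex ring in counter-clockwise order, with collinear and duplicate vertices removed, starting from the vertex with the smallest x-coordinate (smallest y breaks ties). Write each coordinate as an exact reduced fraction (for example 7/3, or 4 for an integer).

Clipped polygon: [(14,17) (16,17) (16,208/11) (14,206/11)]

1. After x ≥ 14: [(14,15/7) (18,3) (20,4) (20,8) (17,19) (14,206/11)]
2. After x ≤ 16: [(14,15/7) (16,18/7) (16,208/11) (14,206/11)]
3. After y ≥ 17: [(14,17) (16,17) (16,208/11) (14,206/11)]
4. After y ≤ 20: [(14,17) (16,17) (16,208/11) (14,206/11)]
5. Canonical ring: [(14,17) (16,17) (16,208/11) (14,206/11)]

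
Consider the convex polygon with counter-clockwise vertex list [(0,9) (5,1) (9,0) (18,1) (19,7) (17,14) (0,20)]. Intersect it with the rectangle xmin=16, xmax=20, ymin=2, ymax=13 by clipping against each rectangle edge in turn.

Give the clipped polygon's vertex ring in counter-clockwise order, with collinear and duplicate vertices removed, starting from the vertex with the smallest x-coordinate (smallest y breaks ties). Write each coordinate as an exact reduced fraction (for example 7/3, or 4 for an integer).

1. After x ≥ 16: [(16,7/9) (18,1) (19,7) (17,14) (16,244/17)]
2. After x ≤ 20: [(16,7/9) (18,1) (19,7) (17,14) (16,244/17)]
3. After y ≥ 2: [(16,2) (109/6,2) (19,7) (17,14) (16,244/17)]
4. After y ≤ 13: [(16,13) (16,2) (109/6,2) (19,7) (121/7,13)]
5. Canonical ring: [(16,2) (109/6,2) (19,7) (121/7,13) (16,13)]

Clipped polygon: [(16,2) (109/6,2) (19,7) (121/7,13) (16,13)]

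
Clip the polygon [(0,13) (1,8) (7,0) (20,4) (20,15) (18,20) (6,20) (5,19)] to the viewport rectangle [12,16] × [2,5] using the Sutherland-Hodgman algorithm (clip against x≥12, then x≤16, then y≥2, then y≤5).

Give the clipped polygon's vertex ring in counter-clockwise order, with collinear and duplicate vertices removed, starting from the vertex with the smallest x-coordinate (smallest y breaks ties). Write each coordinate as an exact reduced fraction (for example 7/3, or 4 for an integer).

Clipped polygon: [(12,2) (27/2,2) (16,36/13) (16,5) (12,5)]

1. After x ≥ 12: [(12,20/13) (20,4) (20,15) (18,20) (12,20)]
2. After x ≤ 16: [(12,20/13) (16,36/13) (16,20) (12,20)]
3. After y ≥ 2: [(12,2) (27/2,2) (16,36/13) (16,20) (12,20)]
4. After y ≤ 5: [(12,5) (12,2) (27/2,2) (16,36/13) (16,5)]
5. Canonical ring: [(12,2) (27/2,2) (16,36/13) (16,5) (12,5)]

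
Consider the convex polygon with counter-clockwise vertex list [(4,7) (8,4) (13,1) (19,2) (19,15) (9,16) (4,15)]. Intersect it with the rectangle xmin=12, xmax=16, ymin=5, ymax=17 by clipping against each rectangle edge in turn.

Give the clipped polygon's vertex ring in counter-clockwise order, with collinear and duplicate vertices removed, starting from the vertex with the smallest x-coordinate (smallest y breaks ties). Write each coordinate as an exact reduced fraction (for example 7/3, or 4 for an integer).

Clipped polygon: [(12,5) (16,5) (16,153/10) (12,157/10)]

1. After x ≥ 12: [(12,8/5) (13,1) (19,2) (19,15) (12,157/10)]
2. After x ≤ 16: [(12,8/5) (13,1) (16,3/2) (16,153/10) (12,157/10)]
3. After y ≥ 5: [(12,5) (16,5) (16,153/10) (12,157/10)]
4. After y ≤ 17: [(12,5) (16,5) (16,153/10) (12,157/10)]
5. Canonical ring: [(12,5) (16,5) (16,153/10) (12,157/10)]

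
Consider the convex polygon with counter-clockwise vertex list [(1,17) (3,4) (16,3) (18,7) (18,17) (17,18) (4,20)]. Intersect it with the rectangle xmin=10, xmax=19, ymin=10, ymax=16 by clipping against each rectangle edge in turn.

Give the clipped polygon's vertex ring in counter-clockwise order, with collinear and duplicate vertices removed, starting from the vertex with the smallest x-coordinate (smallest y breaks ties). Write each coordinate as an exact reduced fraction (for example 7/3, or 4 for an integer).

1. After x ≥ 10: [(10,45/13) (16,3) (18,7) (18,17) (17,18) (10,248/13)]
2. After x ≤ 19: [(10,45/13) (16,3) (18,7) (18,17) (17,18) (10,248/13)]
3. After y ≥ 10: [(10,10) (18,10) (18,17) (17,18) (10,248/13)]
4. After y ≤ 16: [(10,16) (10,10) (18,10) (18,16)]
5. Canonical ring: [(10,10) (18,10) (18,16) (10,16)]

Clipped polygon: [(10,10) (18,10) (18,16) (10,16)]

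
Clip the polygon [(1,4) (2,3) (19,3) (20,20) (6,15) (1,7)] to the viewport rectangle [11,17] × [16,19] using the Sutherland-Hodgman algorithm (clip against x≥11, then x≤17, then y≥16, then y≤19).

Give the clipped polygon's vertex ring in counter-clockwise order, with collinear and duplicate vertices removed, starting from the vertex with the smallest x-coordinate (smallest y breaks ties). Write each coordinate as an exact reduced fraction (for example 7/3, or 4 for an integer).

1. After x ≥ 11: [(11,3) (19,3) (20,20) (11,235/14)]
2. After x ≤ 17: [(11,3) (17,3) (17,265/14) (11,235/14)]
3. After y ≥ 16: [(11,16) (17,16) (17,265/14) (11,235/14)]
4. After y ≤ 19: [(11,16) (17,16) (17,265/14) (11,235/14)]
5. Canonical ring: [(11,16) (17,16) (17,265/14) (11,235/14)]

Clipped polygon: [(11,16) (17,16) (17,265/14) (11,235/14)]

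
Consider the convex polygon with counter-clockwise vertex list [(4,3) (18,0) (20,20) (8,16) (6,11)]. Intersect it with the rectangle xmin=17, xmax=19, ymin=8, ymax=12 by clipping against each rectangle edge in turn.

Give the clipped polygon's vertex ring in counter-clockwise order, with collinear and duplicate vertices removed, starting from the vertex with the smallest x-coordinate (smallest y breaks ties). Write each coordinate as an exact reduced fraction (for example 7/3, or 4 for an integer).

Clipped polygon: [(17,8) (94/5,8) (19,10) (19,12) (17,12)]

1. After x ≥ 17: [(17,3/14) (18,0) (20,20) (17,19)]
2. After x ≤ 19: [(17,3/14) (18,0) (19,10) (19,59/3) (17,19)]
3. After y ≥ 8: [(17,8) (94/5,8) (19,10) (19,59/3) (17,19)]
4. After y ≤ 12: [(17,12) (17,8) (94/5,8) (19,10) (19,12)]
5. Canonical ring: [(17,8) (94/5,8) (19,10) (19,12) (17,12)]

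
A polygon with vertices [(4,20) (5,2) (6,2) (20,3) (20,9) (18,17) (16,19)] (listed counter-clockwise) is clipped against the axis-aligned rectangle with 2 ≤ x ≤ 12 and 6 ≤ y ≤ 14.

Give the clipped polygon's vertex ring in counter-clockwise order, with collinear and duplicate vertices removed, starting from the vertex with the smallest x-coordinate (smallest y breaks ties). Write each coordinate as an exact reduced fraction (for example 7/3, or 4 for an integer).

1. After x ≥ 2: [(4,20) (5,2) (6,2) (20,3) (20,9) (18,17) (16,19)]
2. After x ≤ 12: [(12,58/3) (4,20) (5,2) (6,2) (12,17/7)]
3. After y ≥ 6: [(12,6) (12,58/3) (4,20) (43/9,6)]
4. After y ≤ 14: [(12,6) (12,14) (13/3,14) (43/9,6)]
5. Canonical ring: [(13/3,14) (43/9,6) (12,6) (12,14)]

Clipped polygon: [(13/3,14) (43/9,6) (12,6) (12,14)]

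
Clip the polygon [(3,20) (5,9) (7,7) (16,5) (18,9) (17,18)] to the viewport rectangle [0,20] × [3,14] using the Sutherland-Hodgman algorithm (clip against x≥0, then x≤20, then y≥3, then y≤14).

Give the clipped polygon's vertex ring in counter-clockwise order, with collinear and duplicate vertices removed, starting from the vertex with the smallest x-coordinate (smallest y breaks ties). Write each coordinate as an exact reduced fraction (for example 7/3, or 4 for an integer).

Clipped polygon: [(45/11,14) (5,9) (7,7) (16,5) (18,9) (157/9,14)]

1. After x ≥ 0: [(3,20) (5,9) (7,7) (16,5) (18,9) (17,18)]
2. After x ≤ 20: [(3,20) (5,9) (7,7) (16,5) (18,9) (17,18)]
3. After y ≥ 3: [(3,20) (5,9) (7,7) (16,5) (18,9) (17,18)]
4. After y ≤ 14: [(45/11,14) (5,9) (7,7) (16,5) (18,9) (157/9,14)]
5. Canonical ring: [(45/11,14) (5,9) (7,7) (16,5) (18,9) (157/9,14)]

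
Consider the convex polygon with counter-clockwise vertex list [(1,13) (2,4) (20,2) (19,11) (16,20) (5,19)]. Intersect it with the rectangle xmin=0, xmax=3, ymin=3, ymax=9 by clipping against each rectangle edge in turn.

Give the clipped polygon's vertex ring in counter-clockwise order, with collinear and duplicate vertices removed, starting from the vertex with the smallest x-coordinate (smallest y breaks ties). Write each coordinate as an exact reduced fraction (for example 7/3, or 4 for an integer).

1. After x ≥ 0: [(1,13) (2,4) (20,2) (19,11) (16,20) (5,19)]
2. After x ≤ 3: [(3,16) (1,13) (2,4) (3,35/9)]
3. After y ≥ 3: [(3,16) (1,13) (2,4) (3,35/9)]
4. After y ≤ 9: [(3,9) (13/9,9) (2,4) (3,35/9)]
5. Canonical ring: [(13/9,9) (2,4) (3,35/9) (3,9)]

Clipped polygon: [(13/9,9) (2,4) (3,35/9) (3,9)]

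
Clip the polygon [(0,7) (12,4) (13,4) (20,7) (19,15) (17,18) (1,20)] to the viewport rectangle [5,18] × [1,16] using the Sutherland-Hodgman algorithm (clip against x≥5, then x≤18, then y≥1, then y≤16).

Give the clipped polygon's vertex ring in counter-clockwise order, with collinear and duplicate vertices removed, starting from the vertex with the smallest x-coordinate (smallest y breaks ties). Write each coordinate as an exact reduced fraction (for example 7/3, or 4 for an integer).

1. After x ≥ 5: [(5,23/4) (12,4) (13,4) (20,7) (19,15) (17,18) (5,39/2)]
2. After x ≤ 18: [(5,23/4) (12,4) (13,4) (18,43/7) (18,33/2) (17,18) (5,39/2)]
3. After y ≥ 1: [(5,23/4) (12,4) (13,4) (18,43/7) (18,33/2) (17,18) (5,39/2)]
4. After y ≤ 16: [(5,16) (5,23/4) (12,4) (13,4) (18,43/7) (18,16)]
5. Canonical ring: [(5,23/4) (12,4) (13,4) (18,43/7) (18,16) (5,16)]

Clipped polygon: [(5,23/4) (12,4) (13,4) (18,43/7) (18,16) (5,16)]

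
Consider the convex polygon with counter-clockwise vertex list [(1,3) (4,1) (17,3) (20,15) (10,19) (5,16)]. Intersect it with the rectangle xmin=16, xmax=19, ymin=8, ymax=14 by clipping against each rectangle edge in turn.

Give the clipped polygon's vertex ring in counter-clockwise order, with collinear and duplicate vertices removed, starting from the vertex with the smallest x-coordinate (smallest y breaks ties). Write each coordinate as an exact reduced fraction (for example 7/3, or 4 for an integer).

1. After x ≥ 16: [(16,37/13) (17,3) (20,15) (16,83/5)]
2. After x ≤ 19: [(16,37/13) (17,3) (19,11) (19,77/5) (16,83/5)]
3. After y ≥ 8: [(16,8) (73/4,8) (19,11) (19,77/5) (16,83/5)]
4. After y ≤ 14: [(16,14) (16,8) (73/4,8) (19,11) (19,14)]
5. Canonical ring: [(16,8) (73/4,8) (19,11) (19,14) (16,14)]

Clipped polygon: [(16,8) (73/4,8) (19,11) (19,14) (16,14)]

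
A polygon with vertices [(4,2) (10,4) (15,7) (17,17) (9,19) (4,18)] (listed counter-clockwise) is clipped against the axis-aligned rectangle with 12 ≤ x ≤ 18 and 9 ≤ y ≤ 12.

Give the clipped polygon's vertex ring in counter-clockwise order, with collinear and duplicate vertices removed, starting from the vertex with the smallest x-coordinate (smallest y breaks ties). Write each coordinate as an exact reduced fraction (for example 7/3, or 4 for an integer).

Clipped polygon: [(12,9) (77/5,9) (16,12) (12,12)]

1. After x ≥ 12: [(12,26/5) (15,7) (17,17) (12,73/4)]
2. After x ≤ 18: [(12,26/5) (15,7) (17,17) (12,73/4)]
3. After y ≥ 9: [(12,9) (77/5,9) (17,17) (12,73/4)]
4. After y ≤ 12: [(12,12) (12,9) (77/5,9) (16,12)]
5. Canonical ring: [(12,9) (77/5,9) (16,12) (12,12)]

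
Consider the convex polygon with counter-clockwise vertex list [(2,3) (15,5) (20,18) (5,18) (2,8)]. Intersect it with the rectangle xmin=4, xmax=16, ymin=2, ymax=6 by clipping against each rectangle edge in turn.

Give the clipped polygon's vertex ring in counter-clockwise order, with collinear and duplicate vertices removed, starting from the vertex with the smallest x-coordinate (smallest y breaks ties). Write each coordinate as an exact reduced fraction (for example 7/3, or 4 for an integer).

1. After x ≥ 4: [(4,43/13) (15,5) (20,18) (5,18) (4,44/3)]
2. After x ≤ 16: [(4,43/13) (15,5) (16,38/5) (16,18) (5,18) (4,44/3)]
3. After y ≥ 2: [(4,43/13) (15,5) (16,38/5) (16,18) (5,18) (4,44/3)]
4. After y ≤ 6: [(4,6) (4,43/13) (15,5) (200/13,6)]
5. Canonical ring: [(4,43/13) (15,5) (200/13,6) (4,6)]

Clipped polygon: [(4,43/13) (15,5) (200/13,6) (4,6)]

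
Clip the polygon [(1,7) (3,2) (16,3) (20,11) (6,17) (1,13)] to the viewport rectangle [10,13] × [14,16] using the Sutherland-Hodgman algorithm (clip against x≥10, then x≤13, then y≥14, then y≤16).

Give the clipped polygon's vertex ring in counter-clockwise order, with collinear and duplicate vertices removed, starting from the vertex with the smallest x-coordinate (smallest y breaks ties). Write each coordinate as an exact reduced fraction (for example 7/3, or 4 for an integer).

Clipped polygon: [(10,14) (13,14) (10,107/7)]

1. After x ≥ 10: [(10,33/13) (16,3) (20,11) (10,107/7)]
2. After x ≤ 13: [(10,33/13) (13,36/13) (13,14) (10,107/7)]
3. After y ≥ 14: [(10,14) (13,14) (13,14) (10,107/7)]
4. After y ≤ 16: [(10,14) (13,14) (13,14) (10,107/7)]
5. Canonical ring: [(10,14) (13,14) (10,107/7)]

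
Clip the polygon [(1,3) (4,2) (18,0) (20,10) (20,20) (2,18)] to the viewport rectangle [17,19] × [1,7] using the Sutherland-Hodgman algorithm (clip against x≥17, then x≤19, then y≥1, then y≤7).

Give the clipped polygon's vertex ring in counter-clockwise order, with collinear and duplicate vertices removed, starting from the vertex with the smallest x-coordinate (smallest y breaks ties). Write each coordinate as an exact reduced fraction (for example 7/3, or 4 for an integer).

1. After x ≥ 17: [(17,1/7) (18,0) (20,10) (20,20) (17,59/3)]
2. After x ≤ 19: [(17,1/7) (18,0) (19,5) (19,179/9) (17,59/3)]
3. After y ≥ 1: [(17,1) (91/5,1) (19,5) (19,179/9) (17,59/3)]
4. After y ≤ 7: [(17,7) (17,1) (91/5,1) (19,5) (19,7)]
5. Canonical ring: [(17,1) (91/5,1) (19,5) (19,7) (17,7)]

Clipped polygon: [(17,1) (91/5,1) (19,5) (19,7) (17,7)]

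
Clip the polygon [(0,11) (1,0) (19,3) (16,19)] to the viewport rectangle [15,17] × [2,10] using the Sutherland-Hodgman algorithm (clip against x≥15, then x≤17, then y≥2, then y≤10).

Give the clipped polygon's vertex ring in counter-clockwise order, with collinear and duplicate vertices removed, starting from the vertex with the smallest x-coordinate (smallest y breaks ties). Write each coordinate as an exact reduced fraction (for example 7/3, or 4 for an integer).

1. After x ≥ 15: [(15,37/2) (15,7/3) (19,3) (16,19)]
2. After x ≤ 17: [(15,37/2) (15,7/3) (17,8/3) (17,41/3) (16,19)]
3. After y ≥ 2: [(15,37/2) (15,7/3) (17,8/3) (17,41/3) (16,19)]
4. After y ≤ 10: [(15,10) (15,7/3) (17,8/3) (17,10)]
5. Canonical ring: [(15,7/3) (17,8/3) (17,10) (15,10)]

Clipped polygon: [(15,7/3) (17,8/3) (17,10) (15,10)]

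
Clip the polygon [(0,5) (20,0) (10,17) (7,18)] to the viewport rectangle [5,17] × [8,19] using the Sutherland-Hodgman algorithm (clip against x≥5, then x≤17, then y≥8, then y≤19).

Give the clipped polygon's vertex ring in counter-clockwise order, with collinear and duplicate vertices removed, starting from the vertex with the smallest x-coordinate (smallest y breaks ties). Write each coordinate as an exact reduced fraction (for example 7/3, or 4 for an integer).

Clipped polygon: [(5,8) (260/17,8) (10,17) (7,18) (5,100/7)]

1. After x ≥ 5: [(5,100/7) (5,15/4) (20,0) (10,17) (7,18)]
2. After x ≤ 17: [(5,100/7) (5,15/4) (17,3/4) (17,51/10) (10,17) (7,18)]
3. After y ≥ 8: [(5,100/7) (5,8) (260/17,8) (10,17) (7,18)]
4. After y ≤ 19: [(5,100/7) (5,8) (260/17,8) (10,17) (7,18)]
5. Canonical ring: [(5,8) (260/17,8) (10,17) (7,18) (5,100/7)]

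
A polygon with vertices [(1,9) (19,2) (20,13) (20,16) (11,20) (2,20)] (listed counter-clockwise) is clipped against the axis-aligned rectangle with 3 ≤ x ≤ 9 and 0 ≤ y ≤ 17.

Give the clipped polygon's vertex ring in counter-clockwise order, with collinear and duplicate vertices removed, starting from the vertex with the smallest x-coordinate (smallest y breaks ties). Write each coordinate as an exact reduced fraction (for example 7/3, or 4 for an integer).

1. After x ≥ 3: [(3,74/9) (19,2) (20,13) (20,16) (11,20) (3,20)]
2. After x ≤ 9: [(3,74/9) (9,53/9) (9,20) (3,20)]
3. After y ≥ 0: [(3,74/9) (9,53/9) (9,20) (3,20)]
4. After y ≤ 17: [(3,17) (3,74/9) (9,53/9) (9,17)]
5. Canonical ring: [(3,74/9) (9,53/9) (9,17) (3,17)]

Clipped polygon: [(3,74/9) (9,53/9) (9,17) (3,17)]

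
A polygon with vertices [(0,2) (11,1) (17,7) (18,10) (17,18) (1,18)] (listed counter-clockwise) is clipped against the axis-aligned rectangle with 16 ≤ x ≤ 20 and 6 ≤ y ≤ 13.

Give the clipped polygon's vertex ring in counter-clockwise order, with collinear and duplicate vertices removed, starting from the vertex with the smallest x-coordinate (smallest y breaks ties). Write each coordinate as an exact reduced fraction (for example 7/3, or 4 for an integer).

1. After x ≥ 16: [(16,6) (17,7) (18,10) (17,18) (16,18)]
2. After x ≤ 20: [(16,6) (17,7) (18,10) (17,18) (16,18)]
3. After y ≥ 6: [(16,6) (17,7) (18,10) (17,18) (16,18)]
4. After y ≤ 13: [(16,13) (16,6) (17,7) (18,10) (141/8,13)]
5. Canonical ring: [(16,6) (17,7) (18,10) (141/8,13) (16,13)]

Clipped polygon: [(16,6) (17,7) (18,10) (141/8,13) (16,13)]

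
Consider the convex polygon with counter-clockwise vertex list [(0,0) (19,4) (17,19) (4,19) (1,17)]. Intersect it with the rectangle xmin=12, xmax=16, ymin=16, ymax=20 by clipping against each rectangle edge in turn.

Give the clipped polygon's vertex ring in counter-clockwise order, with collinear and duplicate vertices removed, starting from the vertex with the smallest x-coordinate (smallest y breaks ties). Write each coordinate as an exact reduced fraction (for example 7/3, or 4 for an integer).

1. After x ≥ 12: [(12,48/19) (19,4) (17,19) (12,19)]
2. After x ≤ 16: [(12,48/19) (16,64/19) (16,19) (12,19)]
3. After y ≥ 16: [(12,16) (16,16) (16,19) (12,19)]
4. After y ≤ 20: [(12,16) (16,16) (16,19) (12,19)]
5. Canonical ring: [(12,16) (16,16) (16,19) (12,19)]

Clipped polygon: [(12,16) (16,16) (16,19) (12,19)]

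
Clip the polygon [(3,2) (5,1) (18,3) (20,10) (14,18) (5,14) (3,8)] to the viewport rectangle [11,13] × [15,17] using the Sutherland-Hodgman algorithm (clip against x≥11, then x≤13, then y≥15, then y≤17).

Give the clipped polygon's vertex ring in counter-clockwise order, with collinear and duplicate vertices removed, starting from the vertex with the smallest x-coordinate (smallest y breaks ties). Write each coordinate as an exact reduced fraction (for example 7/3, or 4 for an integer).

Clipped polygon: [(11,15) (13,15) (13,17) (47/4,17) (11,50/3)]

1. After x ≥ 11: [(11,25/13) (18,3) (20,10) (14,18) (11,50/3)]
2. After x ≤ 13: [(11,25/13) (13,29/13) (13,158/9) (11,50/3)]
3. After y ≥ 15: [(11,15) (13,15) (13,158/9) (11,50/3)]
4. After y ≤ 17: [(11,15) (13,15) (13,17) (47/4,17) (11,50/3)]
5. Canonical ring: [(11,15) (13,15) (13,17) (47/4,17) (11,50/3)]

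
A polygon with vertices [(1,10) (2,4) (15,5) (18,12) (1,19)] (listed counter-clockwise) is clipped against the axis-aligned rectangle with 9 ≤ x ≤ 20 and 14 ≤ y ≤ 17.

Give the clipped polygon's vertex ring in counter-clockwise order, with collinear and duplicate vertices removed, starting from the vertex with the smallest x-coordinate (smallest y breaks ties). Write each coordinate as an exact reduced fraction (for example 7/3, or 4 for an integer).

Clipped polygon: [(9,14) (92/7,14) (9,267/17)]

1. After x ≥ 9: [(9,59/13) (15,5) (18,12) (9,267/17)]
2. After x ≤ 20: [(9,59/13) (15,5) (18,12) (9,267/17)]
3. After y ≥ 14: [(9,14) (92/7,14) (9,267/17)]
4. After y ≤ 17: [(9,14) (92/7,14) (9,267/17)]
5. Canonical ring: [(9,14) (92/7,14) (9,267/17)]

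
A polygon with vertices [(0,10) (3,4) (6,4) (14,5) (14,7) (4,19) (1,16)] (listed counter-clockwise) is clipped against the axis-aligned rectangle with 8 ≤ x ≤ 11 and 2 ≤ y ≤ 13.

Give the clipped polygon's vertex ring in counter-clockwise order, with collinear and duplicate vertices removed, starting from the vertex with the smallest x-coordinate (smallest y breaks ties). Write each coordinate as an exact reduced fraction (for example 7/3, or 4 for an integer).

Clipped polygon: [(8,17/4) (11,37/8) (11,53/5) (9,13) (8,13)]

1. After x ≥ 8: [(8,17/4) (14,5) (14,7) (8,71/5)]
2. After x ≤ 11: [(8,17/4) (11,37/8) (11,53/5) (8,71/5)]
3. After y ≥ 2: [(8,17/4) (11,37/8) (11,53/5) (8,71/5)]
4. After y ≤ 13: [(8,13) (8,17/4) (11,37/8) (11,53/5) (9,13)]
5. Canonical ring: [(8,17/4) (11,37/8) (11,53/5) (9,13) (8,13)]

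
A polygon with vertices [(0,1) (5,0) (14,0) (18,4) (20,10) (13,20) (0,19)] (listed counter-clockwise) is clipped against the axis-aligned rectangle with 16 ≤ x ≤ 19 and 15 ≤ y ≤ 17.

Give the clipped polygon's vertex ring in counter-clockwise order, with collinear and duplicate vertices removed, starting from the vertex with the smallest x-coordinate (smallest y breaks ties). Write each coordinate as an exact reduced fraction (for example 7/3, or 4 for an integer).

1. After x ≥ 16: [(16,2) (18,4) (20,10) (16,110/7)]
2. After x ≤ 19: [(16,2) (18,4) (19,7) (19,80/7) (16,110/7)]
3. After y ≥ 15: [(16,15) (33/2,15) (16,110/7)]
4. After y ≤ 17: [(16,15) (33/2,15) (16,110/7)]
5. Canonical ring: [(16,15) (33/2,15) (16,110/7)]

Clipped polygon: [(16,15) (33/2,15) (16,110/7)]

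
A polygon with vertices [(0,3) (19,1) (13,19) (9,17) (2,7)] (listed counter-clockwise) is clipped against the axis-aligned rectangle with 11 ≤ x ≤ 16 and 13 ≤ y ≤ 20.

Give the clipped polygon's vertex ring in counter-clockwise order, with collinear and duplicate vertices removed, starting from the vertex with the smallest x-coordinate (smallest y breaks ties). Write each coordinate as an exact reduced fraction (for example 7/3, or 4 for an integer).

1. After x ≥ 11: [(11,35/19) (19,1) (13,19) (11,18)]
2. After x ≤ 16: [(11,35/19) (16,25/19) (16,10) (13,19) (11,18)]
3. After y ≥ 13: [(11,13) (15,13) (13,19) (11,18)]
4. After y ≤ 20: [(11,13) (15,13) (13,19) (11,18)]
5. Canonical ring: [(11,13) (15,13) (13,19) (11,18)]

Clipped polygon: [(11,13) (15,13) (13,19) (11,18)]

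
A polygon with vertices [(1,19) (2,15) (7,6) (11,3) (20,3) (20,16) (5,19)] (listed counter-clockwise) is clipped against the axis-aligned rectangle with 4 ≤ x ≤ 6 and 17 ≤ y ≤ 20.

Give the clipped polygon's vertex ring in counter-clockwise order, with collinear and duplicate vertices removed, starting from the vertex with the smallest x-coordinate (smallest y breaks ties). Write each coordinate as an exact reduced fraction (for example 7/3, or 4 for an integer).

Clipped polygon: [(4,17) (6,17) (6,94/5) (5,19) (4,19)]

1. After x ≥ 4: [(4,19) (4,57/5) (7,6) (11,3) (20,3) (20,16) (5,19)]
2. After x ≤ 6: [(4,19) (4,57/5) (6,39/5) (6,94/5) (5,19)]
3. After y ≥ 17: [(4,19) (4,17) (6,17) (6,94/5) (5,19)]
4. After y ≤ 20: [(4,19) (4,17) (6,17) (6,94/5) (5,19)]
5. Canonical ring: [(4,17) (6,17) (6,94/5) (5,19) (4,19)]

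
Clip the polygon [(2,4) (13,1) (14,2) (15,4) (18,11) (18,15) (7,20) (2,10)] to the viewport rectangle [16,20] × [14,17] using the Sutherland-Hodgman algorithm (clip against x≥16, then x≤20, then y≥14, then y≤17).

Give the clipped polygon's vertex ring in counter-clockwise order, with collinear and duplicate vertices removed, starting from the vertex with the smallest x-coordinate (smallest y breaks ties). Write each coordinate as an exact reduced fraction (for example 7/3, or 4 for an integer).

Clipped polygon: [(16,14) (18,14) (18,15) (16,175/11)]

1. After x ≥ 16: [(16,19/3) (18,11) (18,15) (16,175/11)]
2. After x ≤ 20: [(16,19/3) (18,11) (18,15) (16,175/11)]
3. After y ≥ 14: [(16,14) (18,14) (18,15) (16,175/11)]
4. After y ≤ 17: [(16,14) (18,14) (18,15) (16,175/11)]
5. Canonical ring: [(16,14) (18,14) (18,15) (16,175/11)]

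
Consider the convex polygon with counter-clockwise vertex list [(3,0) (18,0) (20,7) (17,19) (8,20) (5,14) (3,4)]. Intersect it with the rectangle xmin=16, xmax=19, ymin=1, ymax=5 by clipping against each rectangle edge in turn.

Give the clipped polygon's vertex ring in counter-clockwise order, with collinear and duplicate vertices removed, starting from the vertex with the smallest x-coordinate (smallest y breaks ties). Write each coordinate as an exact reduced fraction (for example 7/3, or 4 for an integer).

1. After x ≥ 16: [(16,0) (18,0) (20,7) (17,19) (16,172/9)]
2. After x ≤ 19: [(16,0) (18,0) (19,7/2) (19,11) (17,19) (16,172/9)]
3. After y ≥ 1: [(16,1) (128/7,1) (19,7/2) (19,11) (17,19) (16,172/9)]
4. After y ≤ 5: [(16,5) (16,1) (128/7,1) (19,7/2) (19,5)]
5. Canonical ring: [(16,1) (128/7,1) (19,7/2) (19,5) (16,5)]

Clipped polygon: [(16,1) (128/7,1) (19,7/2) (19,5) (16,5)]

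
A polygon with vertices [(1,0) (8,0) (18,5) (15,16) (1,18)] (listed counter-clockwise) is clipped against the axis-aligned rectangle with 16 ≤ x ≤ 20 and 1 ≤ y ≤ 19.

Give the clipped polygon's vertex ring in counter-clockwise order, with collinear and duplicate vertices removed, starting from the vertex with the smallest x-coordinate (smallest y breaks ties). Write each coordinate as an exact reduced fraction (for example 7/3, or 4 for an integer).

Clipped polygon: [(16,4) (18,5) (16,37/3)]

1. After x ≥ 16: [(16,4) (18,5) (16,37/3)]
2. After x ≤ 20: [(16,4) (18,5) (16,37/3)]
3. After y ≥ 1: [(16,4) (18,5) (16,37/3)]
4. After y ≤ 19: [(16,4) (18,5) (16,37/3)]
5. Canonical ring: [(16,4) (18,5) (16,37/3)]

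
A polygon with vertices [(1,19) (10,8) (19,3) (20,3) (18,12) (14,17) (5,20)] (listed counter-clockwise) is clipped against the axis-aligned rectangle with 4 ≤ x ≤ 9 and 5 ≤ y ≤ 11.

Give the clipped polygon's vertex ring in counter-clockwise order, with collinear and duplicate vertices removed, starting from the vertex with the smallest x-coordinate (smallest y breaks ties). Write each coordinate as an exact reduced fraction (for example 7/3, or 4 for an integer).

Clipped polygon: [(83/11,11) (9,83/9) (9,11)]

1. After x ≥ 4: [(4,79/4) (4,46/3) (10,8) (19,3) (20,3) (18,12) (14,17) (5,20)]
2. After x ≤ 9: [(4,79/4) (4,46/3) (9,83/9) (9,56/3) (5,20)]
3. After y ≥ 5: [(4,79/4) (4,46/3) (9,83/9) (9,56/3) (5,20)]
4. After y ≤ 11: [(83/11,11) (9,83/9) (9,11)]
5. Canonical ring: [(83/11,11) (9,83/9) (9,11)]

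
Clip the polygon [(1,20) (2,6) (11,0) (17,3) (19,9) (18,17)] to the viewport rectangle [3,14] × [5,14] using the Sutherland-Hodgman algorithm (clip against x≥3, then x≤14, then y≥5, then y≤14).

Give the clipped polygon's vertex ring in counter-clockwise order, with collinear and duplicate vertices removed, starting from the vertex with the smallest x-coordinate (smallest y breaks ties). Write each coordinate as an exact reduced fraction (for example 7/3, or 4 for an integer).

Clipped polygon: [(3,16/3) (7/2,5) (14,5) (14,14) (3,14)]

1. After x ≥ 3: [(3,334/17) (3,16/3) (11,0) (17,3) (19,9) (18,17)]
2. After x ≤ 14: [(14,301/17) (3,334/17) (3,16/3) (11,0) (14,3/2)]
3. After y ≥ 5: [(14,5) (14,301/17) (3,334/17) (3,16/3) (7/2,5)]
4. After y ≤ 14: [(14,5) (14,14) (3,14) (3,16/3) (7/2,5)]
5. Canonical ring: [(3,16/3) (7/2,5) (14,5) (14,14) (3,14)]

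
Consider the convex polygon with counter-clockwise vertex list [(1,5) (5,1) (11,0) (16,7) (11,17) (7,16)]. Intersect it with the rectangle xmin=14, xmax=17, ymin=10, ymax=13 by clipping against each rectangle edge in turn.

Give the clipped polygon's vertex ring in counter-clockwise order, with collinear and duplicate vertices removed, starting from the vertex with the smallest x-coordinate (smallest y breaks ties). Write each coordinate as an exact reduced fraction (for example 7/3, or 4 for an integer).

Clipped polygon: [(14,10) (29/2,10) (14,11)]

1. After x ≥ 14: [(14,21/5) (16,7) (14,11)]
2. After x ≤ 17: [(14,21/5) (16,7) (14,11)]
3. After y ≥ 10: [(14,10) (29/2,10) (14,11)]
4. After y ≤ 13: [(14,10) (29/2,10) (14,11)]
5. Canonical ring: [(14,10) (29/2,10) (14,11)]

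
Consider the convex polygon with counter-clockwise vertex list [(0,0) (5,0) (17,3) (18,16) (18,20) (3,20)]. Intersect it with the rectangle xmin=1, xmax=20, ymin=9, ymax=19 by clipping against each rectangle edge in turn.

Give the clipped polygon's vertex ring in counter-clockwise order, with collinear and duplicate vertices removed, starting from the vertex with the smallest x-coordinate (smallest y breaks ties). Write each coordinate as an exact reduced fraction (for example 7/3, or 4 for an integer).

Clipped polygon: [(27/20,9) (227/13,9) (18,16) (18,19) (57/20,19)]

1. After x ≥ 1: [(1,20/3) (1,0) (5,0) (17,3) (18,16) (18,20) (3,20)]
2. After x ≤ 20: [(1,20/3) (1,0) (5,0) (17,3) (18,16) (18,20) (3,20)]
3. After y ≥ 9: [(27/20,9) (227/13,9) (18,16) (18,20) (3,20)]
4. After y ≤ 19: [(57/20,19) (27/20,9) (227/13,9) (18,16) (18,19)]
5. Canonical ring: [(27/20,9) (227/13,9) (18,16) (18,19) (57/20,19)]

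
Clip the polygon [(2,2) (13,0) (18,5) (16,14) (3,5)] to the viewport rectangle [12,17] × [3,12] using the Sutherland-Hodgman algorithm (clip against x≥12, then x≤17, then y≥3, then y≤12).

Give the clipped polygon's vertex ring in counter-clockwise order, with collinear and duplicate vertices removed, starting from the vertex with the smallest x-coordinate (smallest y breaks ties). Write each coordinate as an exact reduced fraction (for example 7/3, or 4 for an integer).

1. After x ≥ 12: [(12,2/11) (13,0) (18,5) (16,14) (12,146/13)]
2. After x ≤ 17: [(12,2/11) (13,0) (17,4) (17,19/2) (16,14) (12,146/13)]
3. After y ≥ 3: [(12,3) (16,3) (17,4) (17,19/2) (16,14) (12,146/13)]
4. After y ≤ 12: [(12,3) (16,3) (17,4) (17,19/2) (148/9,12) (118/9,12) (12,146/13)]
5. Canonical ring: [(12,3) (16,3) (17,4) (17,19/2) (148/9,12) (118/9,12) (12,146/13)]

Clipped polygon: [(12,3) (16,3) (17,4) (17,19/2) (148/9,12) (118/9,12) (12,146/13)]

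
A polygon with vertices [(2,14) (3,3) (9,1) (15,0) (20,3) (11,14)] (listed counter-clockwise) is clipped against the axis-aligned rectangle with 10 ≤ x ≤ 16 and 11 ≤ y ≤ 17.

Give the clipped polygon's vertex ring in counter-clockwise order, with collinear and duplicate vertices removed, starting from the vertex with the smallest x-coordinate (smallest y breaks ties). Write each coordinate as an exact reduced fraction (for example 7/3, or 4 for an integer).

Clipped polygon: [(10,11) (148/11,11) (11,14) (10,14)]

1. After x ≥ 10: [(10,14) (10,5/6) (15,0) (20,3) (11,14)]
2. After x ≤ 16: [(10,14) (10,5/6) (15,0) (16,3/5) (16,71/9) (11,14)]
3. After y ≥ 11: [(10,14) (10,11) (148/11,11) (11,14)]
4. After y ≤ 17: [(10,14) (10,11) (148/11,11) (11,14)]
5. Canonical ring: [(10,11) (148/11,11) (11,14) (10,14)]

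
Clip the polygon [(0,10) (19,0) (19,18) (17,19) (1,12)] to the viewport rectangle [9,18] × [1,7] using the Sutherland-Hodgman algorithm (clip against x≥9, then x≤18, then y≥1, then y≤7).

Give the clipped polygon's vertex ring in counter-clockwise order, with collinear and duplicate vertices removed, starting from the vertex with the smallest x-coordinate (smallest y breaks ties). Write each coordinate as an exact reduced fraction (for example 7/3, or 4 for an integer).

Clipped polygon: [(9,100/19) (171/10,1) (18,1) (18,7) (9,7)]

1. After x ≥ 9: [(9,100/19) (19,0) (19,18) (17,19) (9,31/2)]
2. After x ≤ 18: [(9,100/19) (18,10/19) (18,37/2) (17,19) (9,31/2)]
3. After y ≥ 1: [(9,100/19) (171/10,1) (18,1) (18,37/2) (17,19) (9,31/2)]
4. After y ≤ 7: [(9,7) (9,100/19) (171/10,1) (18,1) (18,7)]
5. Canonical ring: [(9,100/19) (171/10,1) (18,1) (18,7) (9,7)]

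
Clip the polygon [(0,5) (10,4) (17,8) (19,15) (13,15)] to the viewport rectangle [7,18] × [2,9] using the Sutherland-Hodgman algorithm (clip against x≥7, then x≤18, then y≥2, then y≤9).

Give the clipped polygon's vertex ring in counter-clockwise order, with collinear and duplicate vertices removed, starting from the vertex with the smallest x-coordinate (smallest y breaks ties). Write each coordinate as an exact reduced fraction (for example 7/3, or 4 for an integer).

1. After x ≥ 7: [(7,135/13) (7,43/10) (10,4) (17,8) (19,15) (13,15)]
2. After x ≤ 18: [(7,135/13) (7,43/10) (10,4) (17,8) (18,23/2) (18,15) (13,15)]
3. After y ≥ 2: [(7,135/13) (7,43/10) (10,4) (17,8) (18,23/2) (18,15) (13,15)]
4. After y ≤ 9: [(7,9) (7,43/10) (10,4) (17,8) (121/7,9)]
5. Canonical ring: [(7,43/10) (10,4) (17,8) (121/7,9) (7,9)]

Clipped polygon: [(7,43/10) (10,4) (17,8) (121/7,9) (7,9)]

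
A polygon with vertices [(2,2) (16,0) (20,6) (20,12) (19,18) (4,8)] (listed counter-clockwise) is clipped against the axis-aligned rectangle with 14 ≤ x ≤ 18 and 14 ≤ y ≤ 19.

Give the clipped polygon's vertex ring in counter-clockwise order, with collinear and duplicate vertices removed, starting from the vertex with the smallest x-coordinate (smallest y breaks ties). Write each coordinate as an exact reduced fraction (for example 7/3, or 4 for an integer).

Clipped polygon: [(14,14) (18,14) (18,52/3) (14,44/3)]

1. After x ≥ 14: [(14,2/7) (16,0) (20,6) (20,12) (19,18) (14,44/3)]
2. After x ≤ 18: [(14,2/7) (16,0) (18,3) (18,52/3) (14,44/3)]
3. After y ≥ 14: [(14,14) (18,14) (18,52/3) (14,44/3)]
4. After y ≤ 19: [(14,14) (18,14) (18,52/3) (14,44/3)]
5. Canonical ring: [(14,14) (18,14) (18,52/3) (14,44/3)]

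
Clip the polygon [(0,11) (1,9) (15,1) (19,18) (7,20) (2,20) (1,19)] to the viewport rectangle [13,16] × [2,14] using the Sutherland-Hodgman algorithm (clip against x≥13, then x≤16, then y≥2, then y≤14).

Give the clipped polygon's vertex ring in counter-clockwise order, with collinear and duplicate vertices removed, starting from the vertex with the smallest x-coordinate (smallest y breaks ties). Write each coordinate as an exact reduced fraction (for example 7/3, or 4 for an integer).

Clipped polygon: [(13,15/7) (53/4,2) (259/17,2) (16,21/4) (16,14) (13,14)]

1. After x ≥ 13: [(13,15/7) (15,1) (19,18) (13,19)]
2. After x ≤ 16: [(13,15/7) (15,1) (16,21/4) (16,37/2) (13,19)]
3. After y ≥ 2: [(13,15/7) (53/4,2) (259/17,2) (16,21/4) (16,37/2) (13,19)]
4. After y ≤ 14: [(13,14) (13,15/7) (53/4,2) (259/17,2) (16,21/4) (16,14)]
5. Canonical ring: [(13,15/7) (53/4,2) (259/17,2) (16,21/4) (16,14) (13,14)]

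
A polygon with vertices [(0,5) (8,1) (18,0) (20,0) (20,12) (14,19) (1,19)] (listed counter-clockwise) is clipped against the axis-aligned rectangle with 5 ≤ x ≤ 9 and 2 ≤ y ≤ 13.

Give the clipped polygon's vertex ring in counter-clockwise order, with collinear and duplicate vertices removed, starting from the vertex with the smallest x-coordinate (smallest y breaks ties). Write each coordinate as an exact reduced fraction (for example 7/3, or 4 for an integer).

1. After x ≥ 5: [(5,5/2) (8,1) (18,0) (20,0) (20,12) (14,19) (5,19)]
2. After x ≤ 9: [(5,5/2) (8,1) (9,9/10) (9,19) (5,19)]
3. After y ≥ 2: [(5,5/2) (6,2) (9,2) (9,19) (5,19)]
4. After y ≤ 13: [(5,13) (5,5/2) (6,2) (9,2) (9,13)]
5. Canonical ring: [(5,5/2) (6,2) (9,2) (9,13) (5,13)]

Clipped polygon: [(5,5/2) (6,2) (9,2) (9,13) (5,13)]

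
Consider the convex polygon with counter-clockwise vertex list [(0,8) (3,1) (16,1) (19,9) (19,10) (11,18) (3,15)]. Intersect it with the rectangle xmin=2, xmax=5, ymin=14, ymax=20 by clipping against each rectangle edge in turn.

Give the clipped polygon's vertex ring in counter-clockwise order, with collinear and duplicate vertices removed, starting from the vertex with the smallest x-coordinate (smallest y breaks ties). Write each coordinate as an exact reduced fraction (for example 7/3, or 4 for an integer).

Clipped polygon: [(18/7,14) (5,14) (5,63/4) (3,15)]

1. After x ≥ 2: [(2,38/3) (2,10/3) (3,1) (16,1) (19,9) (19,10) (11,18) (3,15)]
2. After x ≤ 5: [(2,38/3) (2,10/3) (3,1) (5,1) (5,63/4) (3,15)]
3. After y ≥ 14: [(18/7,14) (5,14) (5,63/4) (3,15)]
4. After y ≤ 20: [(18/7,14) (5,14) (5,63/4) (3,15)]
5. Canonical ring: [(18/7,14) (5,14) (5,63/4) (3,15)]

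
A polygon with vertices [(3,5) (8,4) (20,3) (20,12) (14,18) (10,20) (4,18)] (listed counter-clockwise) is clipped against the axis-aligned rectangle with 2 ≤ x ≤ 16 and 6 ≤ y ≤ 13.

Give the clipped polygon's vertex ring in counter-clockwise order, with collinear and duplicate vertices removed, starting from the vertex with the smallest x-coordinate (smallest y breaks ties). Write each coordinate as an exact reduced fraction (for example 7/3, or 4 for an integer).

1. After x ≥ 2: [(3,5) (8,4) (20,3) (20,12) (14,18) (10,20) (4,18)]
2. After x ≤ 16: [(3,5) (8,4) (16,10/3) (16,16) (14,18) (10,20) (4,18)]
3. After y ≥ 6: [(40/13,6) (16,6) (16,16) (14,18) (10,20) (4,18)]
4. After y ≤ 13: [(47/13,13) (40/13,6) (16,6) (16,13)]
5. Canonical ring: [(40/13,6) (16,6) (16,13) (47/13,13)]

Clipped polygon: [(40/13,6) (16,6) (16,13) (47/13,13)]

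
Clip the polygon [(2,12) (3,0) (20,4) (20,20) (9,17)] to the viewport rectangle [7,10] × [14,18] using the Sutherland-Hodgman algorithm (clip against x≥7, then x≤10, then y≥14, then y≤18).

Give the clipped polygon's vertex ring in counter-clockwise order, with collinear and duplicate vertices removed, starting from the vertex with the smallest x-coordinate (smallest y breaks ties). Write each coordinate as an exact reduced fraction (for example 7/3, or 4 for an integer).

Clipped polygon: [(7,14) (10,14) (10,190/11) (9,17) (7,109/7)]

1. After x ≥ 7: [(7,109/7) (7,16/17) (20,4) (20,20) (9,17)]
2. After x ≤ 10: [(7,109/7) (7,16/17) (10,28/17) (10,190/11) (9,17)]
3. After y ≥ 14: [(7,109/7) (7,14) (10,14) (10,190/11) (9,17)]
4. After y ≤ 18: [(7,109/7) (7,14) (10,14) (10,190/11) (9,17)]
5. Canonical ring: [(7,14) (10,14) (10,190/11) (9,17) (7,109/7)]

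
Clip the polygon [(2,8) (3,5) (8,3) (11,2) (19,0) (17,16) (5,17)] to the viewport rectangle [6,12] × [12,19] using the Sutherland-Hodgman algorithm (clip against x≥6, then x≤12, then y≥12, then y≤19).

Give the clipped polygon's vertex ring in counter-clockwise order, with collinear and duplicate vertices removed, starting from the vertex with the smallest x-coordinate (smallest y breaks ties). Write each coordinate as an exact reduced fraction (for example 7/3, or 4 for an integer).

1. After x ≥ 6: [(6,19/5) (8,3) (11,2) (19,0) (17,16) (6,203/12)]
2. After x ≤ 12: [(6,19/5) (8,3) (11,2) (12,7/4) (12,197/12) (6,203/12)]
3. After y ≥ 12: [(6,12) (12,12) (12,197/12) (6,203/12)]
4. After y ≤ 19: [(6,12) (12,12) (12,197/12) (6,203/12)]
5. Canonical ring: [(6,12) (12,12) (12,197/12) (6,203/12)]

Clipped polygon: [(6,12) (12,12) (12,197/12) (6,203/12)]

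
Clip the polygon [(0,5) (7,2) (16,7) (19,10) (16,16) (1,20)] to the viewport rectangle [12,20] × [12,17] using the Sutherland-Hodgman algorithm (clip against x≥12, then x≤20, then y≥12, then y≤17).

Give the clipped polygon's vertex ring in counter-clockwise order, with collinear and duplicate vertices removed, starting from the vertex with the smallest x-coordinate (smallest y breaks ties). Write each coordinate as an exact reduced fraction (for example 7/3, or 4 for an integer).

Clipped polygon: [(12,12) (18,12) (16,16) (49/4,17) (12,17)]

1. After x ≥ 12: [(12,43/9) (16,7) (19,10) (16,16) (12,256/15)]
2. After x ≤ 20: [(12,43/9) (16,7) (19,10) (16,16) (12,256/15)]
3. After y ≥ 12: [(12,12) (18,12) (16,16) (12,256/15)]
4. After y ≤ 17: [(12,17) (12,12) (18,12) (16,16) (49/4,17)]
5. Canonical ring: [(12,12) (18,12) (16,16) (49/4,17) (12,17)]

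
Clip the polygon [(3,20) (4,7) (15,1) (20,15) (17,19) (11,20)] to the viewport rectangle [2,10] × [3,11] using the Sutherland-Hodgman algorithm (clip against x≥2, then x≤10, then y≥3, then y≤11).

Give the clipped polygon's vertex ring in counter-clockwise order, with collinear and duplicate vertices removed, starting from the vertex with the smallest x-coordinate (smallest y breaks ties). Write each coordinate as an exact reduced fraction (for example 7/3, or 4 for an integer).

Clipped polygon: [(48/13,11) (4,7) (10,41/11) (10,11)]

1. After x ≥ 2: [(3,20) (4,7) (15,1) (20,15) (17,19) (11,20)]
2. After x ≤ 10: [(10,20) (3,20) (4,7) (10,41/11)]
3. After y ≥ 3: [(10,20) (3,20) (4,7) (10,41/11)]
4. After y ≤ 11: [(10,11) (48/13,11) (4,7) (10,41/11)]
5. Canonical ring: [(48/13,11) (4,7) (10,41/11) (10,11)]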